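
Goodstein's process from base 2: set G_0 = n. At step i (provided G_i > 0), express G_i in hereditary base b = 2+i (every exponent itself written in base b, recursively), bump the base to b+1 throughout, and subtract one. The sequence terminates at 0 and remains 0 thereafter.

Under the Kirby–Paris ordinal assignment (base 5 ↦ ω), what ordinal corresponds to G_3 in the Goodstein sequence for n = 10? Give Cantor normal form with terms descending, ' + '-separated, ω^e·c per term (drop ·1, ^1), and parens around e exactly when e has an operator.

i=0: 10 = 2^(2 + 1) + 2 (b=2); 2→3: 3^(3 + 1) + 3 = 84; 84−1 = 83
i=1: 83 = 3^(3 + 1) + 2 (b=3); 3→4: 4^(4 + 1) + 2 = 1026; 1026−1 = 1025
i=2: 1025 = 4^(4 + 1) + 1 (b=4); 4→5: 5^(5 + 1) + 1 = 15626; 15626−1 = 15625
i=3: 15625 = 5^(5 + 1) (b=5); 5→6: 6^(6 + 1) = 279936; 279936−1 = 279935

ω^(ω + 1)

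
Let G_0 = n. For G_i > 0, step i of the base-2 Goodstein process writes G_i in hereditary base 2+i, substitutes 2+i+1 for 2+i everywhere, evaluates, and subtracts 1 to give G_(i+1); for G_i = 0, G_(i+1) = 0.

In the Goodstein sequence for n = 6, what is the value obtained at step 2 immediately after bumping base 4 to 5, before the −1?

3126

i=0: 6 = 2^2 + 2 (b=2); 2→3: 3^3 + 3 = 30; 30−1 = 29
i=1: 29 = 3^3 + 2 (b=3); 3→4: 4^4 + 2 = 258; 258−1 = 257
i=2: 257 = 4^4 + 1 (b=4); 4→5: 5^5 + 1 = 3126; 3126−1 = 3125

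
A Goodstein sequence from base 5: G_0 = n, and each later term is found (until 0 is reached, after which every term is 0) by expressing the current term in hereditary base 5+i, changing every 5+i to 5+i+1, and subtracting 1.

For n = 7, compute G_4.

6

7 —HB5→ 5 + 2 —bump→ 6 + 2 = 8 —(−1)→ 7
7 —HB6→ 6 + 1 —bump→ 7 + 1 = 8 —(−1)→ 7
7 —HB7→ 7 —bump→ 8 = 8 —(−1)→ 7
7 —HB8→ 7 —bump→ 7 = 7 —(−1)→ 6
6 —HB9→ 6 —bump→ 6 = 6 —(−1)→ 5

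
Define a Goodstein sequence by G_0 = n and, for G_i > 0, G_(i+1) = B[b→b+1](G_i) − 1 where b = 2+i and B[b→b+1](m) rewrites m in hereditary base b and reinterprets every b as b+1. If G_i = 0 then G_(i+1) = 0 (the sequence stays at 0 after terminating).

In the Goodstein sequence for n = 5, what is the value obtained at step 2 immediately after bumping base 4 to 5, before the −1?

468

G_0 = 5. HB_2(5) = 2^2 + 1. Bump = 28. G_1 = 27.
G_1 = 27. HB_3(27) = 3^3. Bump = 256. G_2 = 255.
G_2 = 255. HB_4(255) = 3·4^3 + 3·4^2 + 3·4 + 3. Bump = 468. G_3 = 467.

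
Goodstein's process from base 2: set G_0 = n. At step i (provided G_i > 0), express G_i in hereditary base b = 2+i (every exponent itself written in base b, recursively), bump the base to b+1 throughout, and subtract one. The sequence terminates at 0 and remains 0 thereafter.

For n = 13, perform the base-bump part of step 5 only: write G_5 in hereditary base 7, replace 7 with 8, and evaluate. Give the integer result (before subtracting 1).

G_0=13  [base 2] 2^(2 + 1) + 2^2 + 1  →[2↦3]→  3^(3 + 1) + 3^3 + 1 = 109  −1 ⇒ G_1=108
G_1=108  [base 3] 3^(3 + 1) + 3^3  →[3↦4]→  4^(4 + 1) + 4^4 = 1280  −1 ⇒ G_2=1279
G_2=1279  [base 4] 4^(4 + 1) + 3·4^3 + 3·4^2 + 3·4 + 3  →[4↦5]→  5^(5 + 1) + 3·5^3 + 3·5^2 + 3·5 + 3 = 16093  −1 ⇒ G_3=16092
G_3=16092  [base 5] 5^(5 + 1) + 3·5^3 + 3·5^2 + 3·5 + 2  →[5↦6]→  6^(6 + 1) + 3·6^3 + 3·6^2 + 3·6 + 2 = 280712  −1 ⇒ G_4=280711
G_4=280711  [base 6] 6^(6 + 1) + 3·6^3 + 3·6^2 + 3·6 + 1  →[6↦7]→  7^(7 + 1) + 3·7^3 + 3·7^2 + 3·7 + 1 = 5765999  −1 ⇒ G_5=5765998
G_5=5765998  [base 7] 7^(7 + 1) + 3·7^3 + 3·7^2 + 3·7  →[7↦8]→  8^(8 + 1) + 3·8^3 + 3·8^2 + 3·8 = 134219480  −1 ⇒ G_6=134219479

134219480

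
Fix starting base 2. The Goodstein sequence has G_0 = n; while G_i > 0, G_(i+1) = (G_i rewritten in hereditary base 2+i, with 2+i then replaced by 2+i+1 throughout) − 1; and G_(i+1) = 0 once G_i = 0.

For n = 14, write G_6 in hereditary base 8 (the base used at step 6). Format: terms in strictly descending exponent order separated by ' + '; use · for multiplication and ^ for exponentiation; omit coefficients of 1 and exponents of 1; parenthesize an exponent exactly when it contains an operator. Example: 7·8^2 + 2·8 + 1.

8^(8 + 1) + 5·8^5 + 5·8^4 + 5·8^3 + 5·8^2 + 5·8 + 3

(0) 14|_2 = 2^(2 + 1) + 2^2 + 2 ↦ 3^(3 + 1) + 3^3 + 3|_3 = 111 ⇒ 110
(1) 110|_3 = 3^(3 + 1) + 3^3 + 2 ↦ 4^(4 + 1) + 4^4 + 2|_4 = 1282 ⇒ 1281
(2) 1281|_4 = 4^(4 + 1) + 4^4 + 1 ↦ 5^(5 + 1) + 5^5 + 1|_5 = 18751 ⇒ 18750
(3) 18750|_5 = 5^(5 + 1) + 5^5 ↦ 6^(6 + 1) + 6^6|_6 = 326592 ⇒ 326591
(4) 326591|_6 = 6^(6 + 1) + 5·6^5 + 5·6^4 + 5·6^3 + 5·6^2 + 5·6 + 5 ↦ 7^(7 + 1) + 5·7^5 + 5·7^4 + 5·7^3 + 5·7^2 + 5·7 + 5|_7 = 5862841 ⇒ 5862840
(5) 5862840|_7 = 7^(7 + 1) + 5·7^5 + 5·7^4 + 5·7^3 + 5·7^2 + 5·7 + 4 ↦ 8^(8 + 1) + 5·8^5 + 5·8^4 + 5·8^3 + 5·8^2 + 5·8 + 4|_8 = 134404972 ⇒ 134404971
(6) 134404971|_8 = 8^(8 + 1) + 5·8^5 + 5·8^4 + 5·8^3 + 5·8^2 + 5·8 + 3 ↦ 9^(9 + 1) + 5·9^5 + 5·9^4 + 5·9^3 + 5·9^2 + 5·9 + 3|_9 = 3487116549 ⇒ 3487116548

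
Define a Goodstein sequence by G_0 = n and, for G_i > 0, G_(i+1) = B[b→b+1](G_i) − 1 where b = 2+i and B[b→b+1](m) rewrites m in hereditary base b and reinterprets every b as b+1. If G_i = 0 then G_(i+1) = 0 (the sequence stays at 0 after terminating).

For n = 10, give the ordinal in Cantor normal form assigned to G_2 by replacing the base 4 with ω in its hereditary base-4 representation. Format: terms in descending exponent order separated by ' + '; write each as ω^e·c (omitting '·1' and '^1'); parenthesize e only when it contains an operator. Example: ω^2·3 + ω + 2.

G_0=10  [base 2] 2^(2 + 1) + 2  →[2↦3]→  3^(3 + 1) + 3 = 84  −1 ⇒ G_1=83
G_1=83  [base 3] 3^(3 + 1) + 2  →[3↦4]→  4^(4 + 1) + 2 = 1026  −1 ⇒ G_2=1025
G_2=1025  [base 4] 4^(4 + 1) + 1  →[4↦5]→  5^(5 + 1) + 1 = 15626  −1 ⇒ G_3=15625

ω^(ω + 1) + 1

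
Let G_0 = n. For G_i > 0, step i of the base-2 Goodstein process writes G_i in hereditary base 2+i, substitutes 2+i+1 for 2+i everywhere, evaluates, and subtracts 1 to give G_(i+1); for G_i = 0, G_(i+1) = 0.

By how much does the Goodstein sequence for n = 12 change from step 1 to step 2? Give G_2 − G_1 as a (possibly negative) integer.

958

(0) 12|_2 = 2^(2 + 1) + 2^2 ↦ 3^(3 + 1) + 3^3|_3 = 108 ⇒ 107
(1) 107|_3 = 3^(3 + 1) + 2·3^2 + 2·3 + 2 ↦ 4^(4 + 1) + 2·4^2 + 2·4 + 2|_4 = 1066 ⇒ 1065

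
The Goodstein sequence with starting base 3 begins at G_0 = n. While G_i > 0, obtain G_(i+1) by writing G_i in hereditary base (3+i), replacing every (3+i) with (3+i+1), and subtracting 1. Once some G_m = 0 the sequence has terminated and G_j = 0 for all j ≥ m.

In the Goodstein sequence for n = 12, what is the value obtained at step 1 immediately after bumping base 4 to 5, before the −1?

28

12 —HB3→ 3^2 + 3 —bump→ 4^2 + 4 = 20 —(−1)→ 19
19 —HB4→ 4^2 + 3 —bump→ 5^2 + 3 = 28 —(−1)→ 27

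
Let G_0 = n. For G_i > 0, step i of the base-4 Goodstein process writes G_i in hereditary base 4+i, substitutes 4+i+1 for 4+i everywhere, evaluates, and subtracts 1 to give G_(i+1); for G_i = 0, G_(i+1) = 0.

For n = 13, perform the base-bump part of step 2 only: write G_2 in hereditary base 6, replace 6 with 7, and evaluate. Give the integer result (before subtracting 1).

19

(0) 13|_4 = 3·4 + 1 ↦ 3·5 + 1|_5 = 16 ⇒ 15
(1) 15|_5 = 3·5 ↦ 3·6|_6 = 18 ⇒ 17
(2) 17|_6 = 2·6 + 5 ↦ 2·7 + 5|_7 = 19 ⇒ 18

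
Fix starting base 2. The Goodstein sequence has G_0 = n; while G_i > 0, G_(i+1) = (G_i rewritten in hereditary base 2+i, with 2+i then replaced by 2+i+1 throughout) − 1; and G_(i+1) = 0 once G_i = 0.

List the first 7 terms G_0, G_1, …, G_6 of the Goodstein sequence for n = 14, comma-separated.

14, 110, 1281, 18750, 326591, 5862840, 134404971

(0) 14|_2 = 2^(2 + 1) + 2^2 + 2 ↦ 3^(3 + 1) + 3^3 + 3|_3 = 111 ⇒ 110
(1) 110|_3 = 3^(3 + 1) + 3^3 + 2 ↦ 4^(4 + 1) + 4^4 + 2|_4 = 1282 ⇒ 1281
(2) 1281|_4 = 4^(4 + 1) + 4^4 + 1 ↦ 5^(5 + 1) + 5^5 + 1|_5 = 18751 ⇒ 18750
(3) 18750|_5 = 5^(5 + 1) + 5^5 ↦ 6^(6 + 1) + 6^6|_6 = 326592 ⇒ 326591
(4) 326591|_6 = 6^(6 + 1) + 5·6^5 + 5·6^4 + 5·6^3 + 5·6^2 + 5·6 + 5 ↦ 7^(7 + 1) + 5·7^5 + 5·7^4 + 5·7^3 + 5·7^2 + 5·7 + 5|_7 = 5862841 ⇒ 5862840
(5) 5862840|_7 = 7^(7 + 1) + 5·7^5 + 5·7^4 + 5·7^3 + 5·7^2 + 5·7 + 4 ↦ 8^(8 + 1) + 5·8^5 + 5·8^4 + 5·8^3 + 5·8^2 + 5·8 + 4|_8 = 134404972 ⇒ 134404971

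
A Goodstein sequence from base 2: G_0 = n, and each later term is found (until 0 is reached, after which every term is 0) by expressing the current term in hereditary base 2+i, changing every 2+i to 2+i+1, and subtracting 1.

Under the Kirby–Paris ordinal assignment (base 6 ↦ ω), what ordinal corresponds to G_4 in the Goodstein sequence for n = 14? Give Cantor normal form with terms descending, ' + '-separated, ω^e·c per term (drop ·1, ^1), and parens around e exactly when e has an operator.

ω^(ω + 1) + ω^5·5 + ω^4·5 + ω^3·5 + ω^2·5 + ω·5 + 5

G_0=14  [base 2] 2^(2 + 1) + 2^2 + 2  →[2↦3]→  3^(3 + 1) + 3^3 + 3 = 111  −1 ⇒ G_1=110
G_1=110  [base 3] 3^(3 + 1) + 3^3 + 2  →[3↦4]→  4^(4 + 1) + 4^4 + 2 = 1282  −1 ⇒ G_2=1281
G_2=1281  [base 4] 4^(4 + 1) + 4^4 + 1  →[4↦5]→  5^(5 + 1) + 5^5 + 1 = 18751  −1 ⇒ G_3=18750
G_3=18750  [base 5] 5^(5 + 1) + 5^5  →[5↦6]→  6^(6 + 1) + 6^6 = 326592  −1 ⇒ G_4=326591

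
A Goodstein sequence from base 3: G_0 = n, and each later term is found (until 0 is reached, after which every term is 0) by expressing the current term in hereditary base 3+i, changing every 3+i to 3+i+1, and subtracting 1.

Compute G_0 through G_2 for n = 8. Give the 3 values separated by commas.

G_0=8  [base 3] 2·3 + 2  →[3↦4]→  2·4 + 2 = 10  −1 ⇒ G_1=9
G_1=9  [base 4] 2·4 + 1  →[4↦5]→  2·5 + 1 = 11  −1 ⇒ G_2=10

8, 9, 10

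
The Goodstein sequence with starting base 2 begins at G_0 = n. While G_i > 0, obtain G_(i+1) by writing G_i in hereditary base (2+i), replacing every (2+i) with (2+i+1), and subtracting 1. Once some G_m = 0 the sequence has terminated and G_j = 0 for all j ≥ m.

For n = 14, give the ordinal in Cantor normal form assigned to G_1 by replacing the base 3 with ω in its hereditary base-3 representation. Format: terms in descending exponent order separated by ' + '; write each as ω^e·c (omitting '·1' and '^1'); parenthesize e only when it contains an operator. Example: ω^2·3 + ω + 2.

ω^(ω + 1) + ω^ω + 2

[0] 14 ≡ 2^(2 + 1) + 2^2 + 2 (base 2). Lift 3: 111. −1: 110.
[1] 110 ≡ 3^(3 + 1) + 3^3 + 2 (base 3). Lift 4: 1282. −1: 1281.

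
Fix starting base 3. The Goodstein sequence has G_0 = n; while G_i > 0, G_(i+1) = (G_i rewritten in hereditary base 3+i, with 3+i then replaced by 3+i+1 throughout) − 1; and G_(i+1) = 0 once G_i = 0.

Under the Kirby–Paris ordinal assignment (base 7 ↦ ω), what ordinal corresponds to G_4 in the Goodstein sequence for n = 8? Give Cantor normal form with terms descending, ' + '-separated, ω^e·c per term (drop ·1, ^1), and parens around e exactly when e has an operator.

ω + 4

8 —HB3→ 2·3 + 2 —bump→ 2·4 + 2 = 10 —(−1)→ 9
9 —HB4→ 2·4 + 1 —bump→ 2·5 + 1 = 11 —(−1)→ 10
10 —HB5→ 2·5 —bump→ 2·6 = 12 —(−1)→ 11
11 —HB6→ 6 + 5 —bump→ 7 + 5 = 12 —(−1)→ 11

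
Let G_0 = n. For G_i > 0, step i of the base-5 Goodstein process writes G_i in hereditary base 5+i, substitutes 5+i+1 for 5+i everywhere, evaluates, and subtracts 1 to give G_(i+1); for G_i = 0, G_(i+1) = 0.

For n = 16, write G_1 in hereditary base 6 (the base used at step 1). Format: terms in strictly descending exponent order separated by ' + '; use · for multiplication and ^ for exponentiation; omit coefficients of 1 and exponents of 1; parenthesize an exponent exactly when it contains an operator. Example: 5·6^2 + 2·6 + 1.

3·6

(0) 16|_5 = 3·5 + 1 ↦ 3·6 + 1|_6 = 19 ⇒ 18
(1) 18|_6 = 3·6 ↦ 3·7|_7 = 21 ⇒ 20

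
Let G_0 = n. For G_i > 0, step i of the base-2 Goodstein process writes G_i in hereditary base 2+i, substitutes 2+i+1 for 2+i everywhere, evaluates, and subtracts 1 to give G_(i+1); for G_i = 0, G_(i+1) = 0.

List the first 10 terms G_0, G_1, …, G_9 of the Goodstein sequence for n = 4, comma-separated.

4 —HB2→ 2^2 —bump→ 3^3 = 27 —(−1)→ 26
26 —HB3→ 2·3^2 + 2·3 + 2 —bump→ 2·4^2 + 2·4 + 2 = 42 —(−1)→ 41
41 —HB4→ 2·4^2 + 2·4 + 1 —bump→ 2·5^2 + 2·5 + 1 = 61 —(−1)→ 60
60 —HB5→ 2·5^2 + 2·5 —bump→ 2·6^2 + 2·6 = 84 —(−1)→ 83
83 —HB6→ 2·6^2 + 6 + 5 —bump→ 2·7^2 + 7 + 5 = 110 —(−1)→ 109
109 —HB7→ 2·7^2 + 7 + 4 —bump→ 2·8^2 + 8 + 4 = 140 —(−1)→ 139
139 —HB8→ 2·8^2 + 8 + 3 —bump→ 2·9^2 + 9 + 3 = 174 —(−1)→ 173
173 —HB9→ 2·9^2 + 9 + 2 —bump→ 2·10^2 + 10 + 2 = 212 —(−1)→ 211
211 —HB10→ 2·10^2 + 10 + 1 —bump→ 2·11^2 + 11 + 1 = 254 —(−1)→ 253

4, 26, 41, 60, 83, 109, 139, 173, 211, 253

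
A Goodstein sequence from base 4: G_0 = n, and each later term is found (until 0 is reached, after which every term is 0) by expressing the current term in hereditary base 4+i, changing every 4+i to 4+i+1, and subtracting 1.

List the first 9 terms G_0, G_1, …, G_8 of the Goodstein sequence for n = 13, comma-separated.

i=0: 13 = 3·4 + 1 (b=4); 4→5: 3·5 + 1 = 16; 16−1 = 15
i=1: 15 = 3·5 (b=5); 5→6: 3·6 = 18; 18−1 = 17
i=2: 17 = 2·6 + 5 (b=6); 6→7: 2·7 + 5 = 19; 19−1 = 18
i=3: 18 = 2·7 + 4 (b=7); 7→8: 2·8 + 4 = 20; 20−1 = 19
i=4: 19 = 2·8 + 3 (b=8); 8→9: 2·9 + 3 = 21; 21−1 = 20
i=5: 20 = 2·9 + 2 (b=9); 9→10: 2·10 + 2 = 22; 22−1 = 21
i=6: 21 = 2·10 + 1 (b=10); 10→11: 2·11 + 1 = 23; 23−1 = 22
i=7: 22 = 2·11 (b=11); 11→12: 2·12 = 24; 24−1 = 23

13, 15, 17, 18, 19, 20, 21, 22, 23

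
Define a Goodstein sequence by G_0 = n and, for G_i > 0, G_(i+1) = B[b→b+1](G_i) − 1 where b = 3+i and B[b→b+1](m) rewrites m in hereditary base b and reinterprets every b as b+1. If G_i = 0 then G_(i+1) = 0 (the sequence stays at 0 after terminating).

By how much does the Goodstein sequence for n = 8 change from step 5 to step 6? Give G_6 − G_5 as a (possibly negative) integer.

0

step 0: 8 = 2·3 + 2; sub 4 for 3: 2·4 + 2; = 10; G_1 = 10−1 = 9
step 1: 9 = 2·4 + 1; sub 5 for 4: 2·5 + 1; = 11; G_2 = 11−1 = 10
step 2: 10 = 2·5; sub 6 for 5: 2·6; = 12; G_3 = 12−1 = 11
step 3: 11 = 6 + 5; sub 7 for 6: 7 + 5; = 12; G_4 = 12−1 = 11
step 4: 11 = 7 + 4; sub 8 for 7: 8 + 4; = 12; G_5 = 12−1 = 11
step 5: 11 = 8 + 3; sub 9 for 8: 9 + 3; = 12; G_6 = 12−1 = 11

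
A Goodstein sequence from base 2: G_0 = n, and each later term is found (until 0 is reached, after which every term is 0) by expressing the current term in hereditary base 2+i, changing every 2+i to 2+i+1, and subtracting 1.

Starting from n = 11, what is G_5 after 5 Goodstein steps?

base 2: 11 = 2^(2 + 1) + 2 + 1; at 3: 3^(3 + 1) + 3 + 1 = 85; next = 84
base 3: 84 = 3^(3 + 1) + 3; at 4: 4^(4 + 1) + 4 = 1028; next = 1027
base 4: 1027 = 4^(4 + 1) + 3; at 5: 5^(5 + 1) + 3 = 15628; next = 15627
base 5: 15627 = 5^(5 + 1) + 2; at 6: 6^(6 + 1) + 2 = 279938; next = 279937
base 6: 279937 = 6^(6 + 1) + 1; at 7: 7^(7 + 1) + 1 = 5764802; next = 5764801

5764801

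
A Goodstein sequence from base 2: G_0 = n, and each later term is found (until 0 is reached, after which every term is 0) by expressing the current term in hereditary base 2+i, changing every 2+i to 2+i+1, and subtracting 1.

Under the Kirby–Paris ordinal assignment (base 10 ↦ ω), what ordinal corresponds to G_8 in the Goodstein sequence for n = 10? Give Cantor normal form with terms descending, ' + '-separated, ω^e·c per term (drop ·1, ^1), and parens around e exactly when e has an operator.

i=0: 10 = 2^(2 + 1) + 2 (b=2); 2→3: 3^(3 + 1) + 3 = 84; 84−1 = 83
i=1: 83 = 3^(3 + 1) + 2 (b=3); 3→4: 4^(4 + 1) + 2 = 1026; 1026−1 = 1025
i=2: 1025 = 4^(4 + 1) + 1 (b=4); 4→5: 5^(5 + 1) + 1 = 15626; 15626−1 = 15625
i=3: 15625 = 5^(5 + 1) (b=5); 5→6: 6^(6 + 1) = 279936; 279936−1 = 279935
i=4: 279935 = 5·6^6 + 5·6^5 + 5·6^4 + 5·6^3 + 5·6^2 + 5·6 + 5 (b=6); 6→7: 5·7^7 + 5·7^5 + 5·7^4 + 5·7^3 + 5·7^2 + 5·7 + 5 = 4215755; 4215755−1 = 4215754
i=5: 4215754 = 5·7^7 + 5·7^5 + 5·7^4 + 5·7^3 + 5·7^2 + 5·7 + 4 (b=7); 7→8: 5·8^8 + 5·8^5 + 5·8^4 + 5·8^3 + 5·8^2 + 5·8 + 4 = 84073324; 84073324−1 = 84073323
i=6: 84073323 = 5·8^8 + 5·8^5 + 5·8^4 + 5·8^3 + 5·8^2 + 5·8 + 3 (b=8); 8→9: 5·9^9 + 5·9^5 + 5·9^4 + 5·9^3 + 5·9^2 + 5·9 + 3 = 1937434593; 1937434593−1 = 1937434592
i=7: 1937434592 = 5·9^9 + 5·9^5 + 5·9^4 + 5·9^3 + 5·9^2 + 5·9 + 2 (b=9); 9→10: 5·10^10 + 5·10^5 + 5·10^4 + 5·10^3 + 5·10^2 + 5·10 + 2 = 50000555552; 50000555552−1 = 50000555551

ω^ω·5 + ω^5·5 + ω^4·5 + ω^3·5 + ω^2·5 + ω·5 + 1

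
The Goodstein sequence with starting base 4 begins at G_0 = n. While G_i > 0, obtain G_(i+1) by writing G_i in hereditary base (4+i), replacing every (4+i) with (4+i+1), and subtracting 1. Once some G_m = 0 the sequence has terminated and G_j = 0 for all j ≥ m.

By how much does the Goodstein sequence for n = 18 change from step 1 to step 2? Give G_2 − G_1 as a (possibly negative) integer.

[0] 18 ≡ 4^2 + 2 (base 4). Lift 5: 27. −1: 26.
[1] 26 ≡ 5^2 + 1 (base 5). Lift 6: 37. −1: 36.

10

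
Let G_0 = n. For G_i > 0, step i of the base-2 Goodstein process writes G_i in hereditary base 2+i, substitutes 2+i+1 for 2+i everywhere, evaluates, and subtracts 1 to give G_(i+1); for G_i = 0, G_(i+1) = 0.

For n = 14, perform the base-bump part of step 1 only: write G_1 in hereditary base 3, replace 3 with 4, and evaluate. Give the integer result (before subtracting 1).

1282

[0] 14 ≡ 2^(2 + 1) + 2^2 + 2 (base 2). Lift 3: 111. −1: 110.
[1] 110 ≡ 3^(3 + 1) + 3^3 + 2 (base 3). Lift 4: 1282. −1: 1281.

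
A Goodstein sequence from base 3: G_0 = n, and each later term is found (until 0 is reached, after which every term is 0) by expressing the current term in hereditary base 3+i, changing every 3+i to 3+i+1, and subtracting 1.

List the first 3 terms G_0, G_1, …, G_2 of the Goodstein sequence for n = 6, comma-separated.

6, 7, 7

(0) 6|_3 = 2·3 ↦ 2·4|_4 = 8 ⇒ 7
(1) 7|_4 = 4 + 3 ↦ 5 + 3|_5 = 8 ⇒ 7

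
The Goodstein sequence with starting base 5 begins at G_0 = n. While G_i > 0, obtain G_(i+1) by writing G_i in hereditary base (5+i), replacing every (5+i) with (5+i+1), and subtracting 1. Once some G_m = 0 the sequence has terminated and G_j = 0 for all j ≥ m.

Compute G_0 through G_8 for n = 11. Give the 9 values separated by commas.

11, 12, 13, 13, 13, 13, 13, 13, 13

i=0: 11 = 2·5 + 1 (b=5); 5→6: 2·6 + 1 = 13; 13−1 = 12
i=1: 12 = 2·6 (b=6); 6→7: 2·7 = 14; 14−1 = 13
i=2: 13 = 7 + 6 (b=7); 7→8: 8 + 6 = 14; 14−1 = 13
i=3: 13 = 8 + 5 (b=8); 8→9: 9 + 5 = 14; 14−1 = 13
i=4: 13 = 9 + 4 (b=9); 9→10: 10 + 4 = 14; 14−1 = 13
i=5: 13 = 10 + 3 (b=10); 10→11: 11 + 3 = 14; 14−1 = 13
i=6: 13 = 11 + 2 (b=11); 11→12: 12 + 2 = 14; 14−1 = 13
i=7: 13 = 12 + 1 (b=12); 12→13: 13 + 1 = 14; 14−1 = 13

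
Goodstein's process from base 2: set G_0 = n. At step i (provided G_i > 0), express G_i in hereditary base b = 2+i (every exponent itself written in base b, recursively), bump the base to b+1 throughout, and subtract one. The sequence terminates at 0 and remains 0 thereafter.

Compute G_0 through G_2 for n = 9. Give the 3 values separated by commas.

9, 81, 1023

9 —HB2→ 2^(2 + 1) + 1 —bump→ 3^(3 + 1) + 1 = 82 —(−1)→ 81
81 —HB3→ 3^(3 + 1) —bump→ 4^(4 + 1) = 1024 —(−1)→ 1023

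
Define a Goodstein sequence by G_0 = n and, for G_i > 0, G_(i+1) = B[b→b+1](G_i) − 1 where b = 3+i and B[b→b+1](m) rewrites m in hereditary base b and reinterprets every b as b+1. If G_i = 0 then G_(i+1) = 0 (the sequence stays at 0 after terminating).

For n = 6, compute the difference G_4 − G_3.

0

i=0: 6 = 2·3 (b=3); 3→4: 2·4 = 8; 8−1 = 7
i=1: 7 = 4 + 3 (b=4); 4→5: 5 + 3 = 8; 8−1 = 7
i=2: 7 = 5 + 2 (b=5); 5→6: 6 + 2 = 8; 8−1 = 7
i=3: 7 = 6 + 1 (b=6); 6→7: 7 + 1 = 8; 8−1 = 7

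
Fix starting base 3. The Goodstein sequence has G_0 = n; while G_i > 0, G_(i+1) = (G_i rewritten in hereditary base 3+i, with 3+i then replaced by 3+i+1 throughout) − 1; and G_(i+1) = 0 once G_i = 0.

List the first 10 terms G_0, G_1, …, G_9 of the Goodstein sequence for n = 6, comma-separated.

i=0: 6 = 2·3 (b=3); 3→4: 2·4 = 8; 8−1 = 7
i=1: 7 = 4 + 3 (b=4); 4→5: 5 + 3 = 8; 8−1 = 7
i=2: 7 = 5 + 2 (b=5); 5→6: 6 + 2 = 8; 8−1 = 7
i=3: 7 = 6 + 1 (b=6); 6→7: 7 + 1 = 8; 8−1 = 7
i=4: 7 = 7 (b=7); 7→8: 8 = 8; 8−1 = 7
i=5: 7 = 7 (b=8); 8→9: 7 = 7; 7−1 = 6
i=6: 6 = 6 (b=9); 9→10: 6 = 6; 6−1 = 5
i=7: 5 = 5 (b=10); 10→11: 5 = 5; 5−1 = 4
i=8: 4 = 4 (b=11); 11→12: 4 = 4; 4−1 = 3

6, 7, 7, 7, 7, 7, 6, 5, 4, 3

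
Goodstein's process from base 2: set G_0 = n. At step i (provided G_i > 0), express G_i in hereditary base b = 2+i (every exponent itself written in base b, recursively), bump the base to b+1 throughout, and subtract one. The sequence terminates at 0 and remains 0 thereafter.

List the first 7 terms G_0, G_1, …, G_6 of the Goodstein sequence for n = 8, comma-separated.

8, 80, 553, 6310, 93395, 1647195, 33554571

G_0=8  [base 2] 2^(2 + 1)  →[2↦3]→  3^(3 + 1) = 81  −1 ⇒ G_1=80
G_1=80  [base 3] 2·3^3 + 2·3^2 + 2·3 + 2  →[3↦4]→  2·4^4 + 2·4^2 + 2·4 + 2 = 554  −1 ⇒ G_2=553
G_2=553  [base 4] 2·4^4 + 2·4^2 + 2·4 + 1  →[4↦5]→  2·5^5 + 2·5^2 + 2·5 + 1 = 6311  −1 ⇒ G_3=6310
G_3=6310  [base 5] 2·5^5 + 2·5^2 + 2·5  →[5↦6]→  2·6^6 + 2·6^2 + 2·6 = 93396  −1 ⇒ G_4=93395
G_4=93395  [base 6] 2·6^6 + 2·6^2 + 6 + 5  →[6↦7]→  2·7^7 + 2·7^2 + 7 + 5 = 1647196  −1 ⇒ G_5=1647195
G_5=1647195  [base 7] 2·7^7 + 2·7^2 + 7 + 4  →[7↦8]→  2·8^8 + 2·8^2 + 8 + 4 = 33554572  −1 ⇒ G_6=33554571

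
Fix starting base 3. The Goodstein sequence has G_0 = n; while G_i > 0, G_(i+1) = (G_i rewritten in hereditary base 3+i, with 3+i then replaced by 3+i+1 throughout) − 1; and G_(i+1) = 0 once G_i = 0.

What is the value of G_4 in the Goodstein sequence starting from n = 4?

4 —HB3→ 3 + 1 —bump→ 4 + 1 = 5 —(−1)→ 4
4 —HB4→ 4 —bump→ 5 = 5 —(−1)→ 4
4 —HB5→ 4 —bump→ 4 = 4 —(−1)→ 3
3 —HB6→ 3 —bump→ 3 = 3 —(−1)→ 2
2 —HB7→ 2 —bump→ 2 = 2 —(−1)→ 1

2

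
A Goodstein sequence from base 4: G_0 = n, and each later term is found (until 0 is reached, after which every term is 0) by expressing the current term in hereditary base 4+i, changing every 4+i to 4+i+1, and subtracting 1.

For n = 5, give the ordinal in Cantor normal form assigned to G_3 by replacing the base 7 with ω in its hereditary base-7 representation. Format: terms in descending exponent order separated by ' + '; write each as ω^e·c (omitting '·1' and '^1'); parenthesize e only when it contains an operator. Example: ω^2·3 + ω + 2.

4

i=0: 5 = 4 + 1 (b=4); 4→5: 5 + 1 = 6; 6−1 = 5
i=1: 5 = 5 (b=5); 5→6: 6 = 6; 6−1 = 5
i=2: 5 = 5 (b=6); 6→7: 5 = 5; 5−1 = 4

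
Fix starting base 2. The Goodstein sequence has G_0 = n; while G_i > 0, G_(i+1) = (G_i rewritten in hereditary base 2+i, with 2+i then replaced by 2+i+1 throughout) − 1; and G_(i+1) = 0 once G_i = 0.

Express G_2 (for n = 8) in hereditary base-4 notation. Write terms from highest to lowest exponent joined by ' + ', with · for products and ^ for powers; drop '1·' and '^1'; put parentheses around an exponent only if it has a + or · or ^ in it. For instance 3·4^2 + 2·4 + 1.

2·4^4 + 2·4^2 + 2·4 + 1

step 0: 8 = 2^(2 + 1); sub 3 for 2: 3^(3 + 1); = 81; G_1 = 81−1 = 80
step 1: 80 = 2·3^3 + 2·3^2 + 2·3 + 2; sub 4 for 3: 2·4^4 + 2·4^2 + 2·4 + 2; = 554; G_2 = 554−1 = 553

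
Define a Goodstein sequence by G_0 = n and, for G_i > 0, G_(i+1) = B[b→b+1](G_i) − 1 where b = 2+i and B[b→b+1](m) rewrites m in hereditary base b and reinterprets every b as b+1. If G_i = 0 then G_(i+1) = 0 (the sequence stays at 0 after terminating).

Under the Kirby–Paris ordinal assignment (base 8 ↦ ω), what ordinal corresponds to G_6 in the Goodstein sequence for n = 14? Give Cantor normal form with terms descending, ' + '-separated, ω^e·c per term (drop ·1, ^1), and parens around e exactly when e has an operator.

G_0=14  [base 2] 2^(2 + 1) + 2^2 + 2  →[2↦3]→  3^(3 + 1) + 3^3 + 3 = 111  −1 ⇒ G_1=110
G_1=110  [base 3] 3^(3 + 1) + 3^3 + 2  →[3↦4]→  4^(4 + 1) + 4^4 + 2 = 1282  −1 ⇒ G_2=1281
G_2=1281  [base 4] 4^(4 + 1) + 4^4 + 1  →[4↦5]→  5^(5 + 1) + 5^5 + 1 = 18751  −1 ⇒ G_3=18750
G_3=18750  [base 5] 5^(5 + 1) + 5^5  →[5↦6]→  6^(6 + 1) + 6^6 = 326592  −1 ⇒ G_4=326591
G_4=326591  [base 6] 6^(6 + 1) + 5·6^5 + 5·6^4 + 5·6^3 + 5·6^2 + 5·6 + 5  →[6↦7]→  7^(7 + 1) + 5·7^5 + 5·7^4 + 5·7^3 + 5·7^2 + 5·7 + 5 = 5862841  −1 ⇒ G_5=5862840
G_5=5862840  [base 7] 7^(7 + 1) + 5·7^5 + 5·7^4 + 5·7^3 + 5·7^2 + 5·7 + 4  →[7↦8]→  8^(8 + 1) + 5·8^5 + 5·8^4 + 5·8^3 + 5·8^2 + 5·8 + 4 = 134404972  −1 ⇒ G_6=134404971

ω^(ω + 1) + ω^5·5 + ω^4·5 + ω^3·5 + ω^2·5 + ω·5 + 3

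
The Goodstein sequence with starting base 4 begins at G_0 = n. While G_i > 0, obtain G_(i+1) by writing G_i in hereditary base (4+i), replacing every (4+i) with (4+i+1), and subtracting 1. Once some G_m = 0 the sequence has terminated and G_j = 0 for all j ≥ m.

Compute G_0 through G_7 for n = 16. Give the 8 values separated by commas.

16 —HB4→ 4^2 —bump→ 5^2 = 25 —(−1)→ 24
24 —HB5→ 4·5 + 4 —bump→ 4·6 + 4 = 28 —(−1)→ 27
27 —HB6→ 4·6 + 3 —bump→ 4·7 + 3 = 31 —(−1)→ 30
30 —HB7→ 4·7 + 2 —bump→ 4·8 + 2 = 34 —(−1)→ 33
33 —HB8→ 4·8 + 1 —bump→ 4·9 + 1 = 37 —(−1)→ 36
36 —HB9→ 4·9 —bump→ 4·10 = 40 —(−1)→ 39
39 —HB10→ 3·10 + 9 —bump→ 3·11 + 9 = 42 —(−1)→ 41

16, 24, 27, 30, 33, 36, 39, 41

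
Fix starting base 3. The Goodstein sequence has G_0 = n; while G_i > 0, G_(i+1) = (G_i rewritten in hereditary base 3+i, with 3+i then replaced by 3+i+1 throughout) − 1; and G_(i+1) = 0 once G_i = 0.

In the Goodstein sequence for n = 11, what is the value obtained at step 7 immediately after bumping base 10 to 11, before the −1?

step 0: 11 = 3^2 + 2; sub 4 for 3: 4^2 + 2; = 18; G_1 = 18−1 = 17
step 1: 17 = 4^2 + 1; sub 5 for 4: 5^2 + 1; = 26; G_2 = 26−1 = 25
step 2: 25 = 5^2; sub 6 for 5: 6^2; = 36; G_3 = 36−1 = 35
step 3: 35 = 5·6 + 5; sub 7 for 6: 5·7 + 5; = 40; G_4 = 40−1 = 39
step 4: 39 = 5·7 + 4; sub 8 for 7: 5·8 + 4; = 44; G_5 = 44−1 = 43
step 5: 43 = 5·8 + 3; sub 9 for 8: 5·9 + 3; = 48; G_6 = 48−1 = 47
step 6: 47 = 5·9 + 2; sub 10 for 9: 5·10 + 2; = 52; G_7 = 52−1 = 51
step 7: 51 = 5·10 + 1; sub 11 for 10: 5·11 + 1; = 56; G_8 = 56−1 = 55

56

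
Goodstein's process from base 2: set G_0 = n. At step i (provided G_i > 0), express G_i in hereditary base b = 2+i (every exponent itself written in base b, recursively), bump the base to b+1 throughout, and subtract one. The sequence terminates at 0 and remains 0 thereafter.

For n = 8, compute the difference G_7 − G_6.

741286580

8 —HB2→ 2^(2 + 1) —bump→ 3^(3 + 1) = 81 —(−1)→ 80
80 —HB3→ 2·3^3 + 2·3^2 + 2·3 + 2 —bump→ 2·4^4 + 2·4^2 + 2·4 + 2 = 554 —(−1)→ 553
553 —HB4→ 2·4^4 + 2·4^2 + 2·4 + 1 —bump→ 2·5^5 + 2·5^2 + 2·5 + 1 = 6311 —(−1)→ 6310
6310 —HB5→ 2·5^5 + 2·5^2 + 2·5 —bump→ 2·6^6 + 2·6^2 + 2·6 = 93396 —(−1)→ 93395
93395 —HB6→ 2·6^6 + 2·6^2 + 6 + 5 —bump→ 2·7^7 + 2·7^2 + 7 + 5 = 1647196 —(−1)→ 1647195
1647195 —HB7→ 2·7^7 + 2·7^2 + 7 + 4 —bump→ 2·8^8 + 2·8^2 + 8 + 4 = 33554572 —(−1)→ 33554571
33554571 —HB8→ 2·8^8 + 2·8^2 + 8 + 3 —bump→ 2·9^9 + 2·9^2 + 9 + 3 = 774841152 —(−1)→ 774841151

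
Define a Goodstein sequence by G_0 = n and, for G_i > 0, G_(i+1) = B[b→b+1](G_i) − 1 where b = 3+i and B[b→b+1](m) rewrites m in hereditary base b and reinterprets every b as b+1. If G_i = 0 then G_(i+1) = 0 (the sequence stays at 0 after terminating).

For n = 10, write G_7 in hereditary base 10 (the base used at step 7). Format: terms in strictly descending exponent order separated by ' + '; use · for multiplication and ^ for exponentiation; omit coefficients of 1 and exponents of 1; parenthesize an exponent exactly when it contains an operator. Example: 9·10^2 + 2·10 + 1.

3·10 + 9

i=0: 10 = 3^2 + 1 (b=3); 3→4: 4^2 + 1 = 17; 17−1 = 16
i=1: 16 = 4^2 (b=4); 4→5: 5^2 = 25; 25−1 = 24
i=2: 24 = 4·5 + 4 (b=5); 5→6: 4·6 + 4 = 28; 28−1 = 27
i=3: 27 = 4·6 + 3 (b=6); 6→7: 4·7 + 3 = 31; 31−1 = 30
i=4: 30 = 4·7 + 2 (b=7); 7→8: 4·8 + 2 = 34; 34−1 = 33
i=5: 33 = 4·8 + 1 (b=8); 8→9: 4·9 + 1 = 37; 37−1 = 36
i=6: 36 = 4·9 (b=9); 9→10: 4·10 = 40; 40−1 = 39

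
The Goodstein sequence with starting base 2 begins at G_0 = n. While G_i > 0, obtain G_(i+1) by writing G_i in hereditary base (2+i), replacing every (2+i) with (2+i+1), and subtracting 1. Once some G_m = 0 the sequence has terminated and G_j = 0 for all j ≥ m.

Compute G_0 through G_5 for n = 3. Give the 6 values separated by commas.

3, 3, 3, 2, 1, 0

[0] 3 ≡ 2 + 1 (base 2). Lift 3: 4. −1: 3.
[1] 3 ≡ 3 (base 3). Lift 4: 4. −1: 3.
[2] 3 ≡ 3 (base 4). Lift 5: 3. −1: 2.
[3] 2 ≡ 2 (base 5). Lift 6: 2. −1: 1.
[4] 1 ≡ 1 (base 6). Lift 7: 1. −1: 0.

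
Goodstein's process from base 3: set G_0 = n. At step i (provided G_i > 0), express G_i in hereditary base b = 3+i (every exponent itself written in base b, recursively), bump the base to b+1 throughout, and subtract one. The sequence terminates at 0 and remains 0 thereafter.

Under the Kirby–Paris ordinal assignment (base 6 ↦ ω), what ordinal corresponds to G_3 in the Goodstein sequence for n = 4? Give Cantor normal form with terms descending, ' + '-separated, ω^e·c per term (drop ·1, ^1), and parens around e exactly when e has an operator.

G_0=4  [base 3] 3 + 1  →[3↦4]→  4 + 1 = 5  −1 ⇒ G_1=4
G_1=4  [base 4] 4  →[4↦5]→  5 = 5  −1 ⇒ G_2=4
G_2=4  [base 5] 4  →[5↦6]→  4 = 4  −1 ⇒ G_3=3

3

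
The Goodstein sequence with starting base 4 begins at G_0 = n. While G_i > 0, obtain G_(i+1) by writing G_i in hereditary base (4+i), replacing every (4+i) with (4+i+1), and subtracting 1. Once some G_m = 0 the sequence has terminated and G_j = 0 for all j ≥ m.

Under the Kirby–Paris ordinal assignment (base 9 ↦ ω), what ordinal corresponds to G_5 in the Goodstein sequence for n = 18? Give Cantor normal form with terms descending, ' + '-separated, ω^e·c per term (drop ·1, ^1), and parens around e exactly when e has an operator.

ω·6 + 4

base 4: 18 = 4^2 + 2; at 5: 5^2 + 2 = 27; next = 26
base 5: 26 = 5^2 + 1; at 6: 6^2 + 1 = 37; next = 36
base 6: 36 = 6^2; at 7: 7^2 = 49; next = 48
base 7: 48 = 6·7 + 6; at 8: 6·8 + 6 = 54; next = 53
base 8: 53 = 6·8 + 5; at 9: 6·9 + 5 = 59; next = 58
base 9: 58 = 6·9 + 4; at 10: 6·10 + 4 = 64; next = 63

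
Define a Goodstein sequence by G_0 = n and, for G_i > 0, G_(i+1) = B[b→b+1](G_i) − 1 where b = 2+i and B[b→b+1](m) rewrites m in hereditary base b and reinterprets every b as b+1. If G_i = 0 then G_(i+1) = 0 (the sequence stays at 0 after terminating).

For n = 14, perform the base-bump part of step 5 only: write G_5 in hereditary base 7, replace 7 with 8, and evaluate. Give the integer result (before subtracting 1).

134404972

14 —HB2→ 2^(2 + 1) + 2^2 + 2 —bump→ 3^(3 + 1) + 3^3 + 3 = 111 —(−1)→ 110
110 —HB3→ 3^(3 + 1) + 3^3 + 2 —bump→ 4^(4 + 1) + 4^4 + 2 = 1282 —(−1)→ 1281
1281 —HB4→ 4^(4 + 1) + 4^4 + 1 —bump→ 5^(5 + 1) + 5^5 + 1 = 18751 —(−1)→ 18750
18750 —HB5→ 5^(5 + 1) + 5^5 —bump→ 6^(6 + 1) + 6^6 = 326592 —(−1)→ 326591
326591 —HB6→ 6^(6 + 1) + 5·6^5 + 5·6^4 + 5·6^3 + 5·6^2 + 5·6 + 5 —bump→ 7^(7 + 1) + 5·7^5 + 5·7^4 + 5·7^3 + 5·7^2 + 5·7 + 5 = 5862841 —(−1)→ 5862840
5862840 —HB7→ 7^(7 + 1) + 5·7^5 + 5·7^4 + 5·7^3 + 5·7^2 + 5·7 + 4 —bump→ 8^(8 + 1) + 5·8^5 + 5·8^4 + 5·8^3 + 5·8^2 + 5·8 + 4 = 134404972 —(−1)→ 134404971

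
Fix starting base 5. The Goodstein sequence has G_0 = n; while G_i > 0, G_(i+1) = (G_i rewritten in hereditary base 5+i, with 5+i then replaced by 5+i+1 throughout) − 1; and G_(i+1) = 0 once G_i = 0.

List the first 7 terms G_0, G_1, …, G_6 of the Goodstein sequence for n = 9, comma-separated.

i=0: 9 = 5 + 4 (b=5); 5→6: 6 + 4 = 10; 10−1 = 9
i=1: 9 = 6 + 3 (b=6); 6→7: 7 + 3 = 10; 10−1 = 9
i=2: 9 = 7 + 2 (b=7); 7→8: 8 + 2 = 10; 10−1 = 9
i=3: 9 = 8 + 1 (b=8); 8→9: 9 + 1 = 10; 10−1 = 9
i=4: 9 = 9 (b=9); 9→10: 10 = 10; 10−1 = 9
i=5: 9 = 9 (b=10); 10→11: 9 = 9; 9−1 = 8

9, 9, 9, 9, 9, 9, 8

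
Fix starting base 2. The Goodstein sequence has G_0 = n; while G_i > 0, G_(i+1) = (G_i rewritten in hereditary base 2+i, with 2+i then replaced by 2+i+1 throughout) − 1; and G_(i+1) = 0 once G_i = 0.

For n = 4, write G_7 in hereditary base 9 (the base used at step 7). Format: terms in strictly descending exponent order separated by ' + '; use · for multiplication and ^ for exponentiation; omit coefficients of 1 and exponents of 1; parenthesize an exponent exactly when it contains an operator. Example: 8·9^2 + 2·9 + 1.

2·9^2 + 9 + 2

4 —HB2→ 2^2 —bump→ 3^3 = 27 —(−1)→ 26
26 —HB3→ 2·3^2 + 2·3 + 2 —bump→ 2·4^2 + 2·4 + 2 = 42 —(−1)→ 41
41 —HB4→ 2·4^2 + 2·4 + 1 —bump→ 2·5^2 + 2·5 + 1 = 61 —(−1)→ 60
60 —HB5→ 2·5^2 + 2·5 —bump→ 2·6^2 + 2·6 = 84 —(−1)→ 83
83 —HB6→ 2·6^2 + 6 + 5 —bump→ 2·7^2 + 7 + 5 = 110 —(−1)→ 109
109 —HB7→ 2·7^2 + 7 + 4 —bump→ 2·8^2 + 8 + 4 = 140 —(−1)→ 139
139 —HB8→ 2·8^2 + 8 + 3 —bump→ 2·9^2 + 9 + 3 = 174 —(−1)→ 173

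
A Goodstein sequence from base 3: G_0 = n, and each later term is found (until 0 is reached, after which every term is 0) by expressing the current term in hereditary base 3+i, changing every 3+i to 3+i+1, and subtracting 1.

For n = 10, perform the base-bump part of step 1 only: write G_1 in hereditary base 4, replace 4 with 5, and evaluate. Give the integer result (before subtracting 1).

G_0 = 10. HB_3(10) = 3^2 + 1. Bump = 17. G_1 = 16.
G_1 = 16. HB_4(16) = 4^2. Bump = 25. G_2 = 24.

25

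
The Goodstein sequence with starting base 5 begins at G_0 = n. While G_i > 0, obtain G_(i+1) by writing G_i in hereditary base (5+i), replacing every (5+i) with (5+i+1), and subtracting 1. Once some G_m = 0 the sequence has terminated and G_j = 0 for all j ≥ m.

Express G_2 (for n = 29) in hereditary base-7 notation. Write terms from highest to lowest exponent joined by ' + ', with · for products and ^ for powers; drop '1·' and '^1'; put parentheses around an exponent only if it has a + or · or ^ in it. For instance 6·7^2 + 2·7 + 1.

i=0: 29 = 5^2 + 4 (b=5); 5→6: 6^2 + 4 = 40; 40−1 = 39
i=1: 39 = 6^2 + 3 (b=6); 6→7: 7^2 + 3 = 52; 52−1 = 51
i=2: 51 = 7^2 + 2 (b=7); 7→8: 8^2 + 2 = 66; 66−1 = 65

7^2 + 2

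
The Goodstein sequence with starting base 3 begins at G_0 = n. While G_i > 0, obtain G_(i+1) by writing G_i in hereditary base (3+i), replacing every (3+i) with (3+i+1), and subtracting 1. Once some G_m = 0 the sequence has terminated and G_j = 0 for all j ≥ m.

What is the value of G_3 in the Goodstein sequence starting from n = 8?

(0) 8|_3 = 2·3 + 2 ↦ 2·4 + 2|_4 = 10 ⇒ 9
(1) 9|_4 = 2·4 + 1 ↦ 2·5 + 1|_5 = 11 ⇒ 10
(2) 10|_5 = 2·5 ↦ 2·6|_6 = 12 ⇒ 11
(3) 11|_6 = 6 + 5 ↦ 7 + 5|_7 = 12 ⇒ 11

11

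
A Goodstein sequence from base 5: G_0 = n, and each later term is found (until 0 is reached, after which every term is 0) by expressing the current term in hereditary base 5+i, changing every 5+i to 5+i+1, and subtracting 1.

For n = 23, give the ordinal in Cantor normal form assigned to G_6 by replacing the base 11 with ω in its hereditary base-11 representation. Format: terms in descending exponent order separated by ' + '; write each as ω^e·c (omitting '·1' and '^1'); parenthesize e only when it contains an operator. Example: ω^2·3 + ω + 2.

ω·3 + 6

i=0: 23 = 4·5 + 3 (b=5); 5→6: 4·6 + 3 = 27; 27−1 = 26
i=1: 26 = 4·6 + 2 (b=6); 6→7: 4·7 + 2 = 30; 30−1 = 29
i=2: 29 = 4·7 + 1 (b=7); 7→8: 4·8 + 1 = 33; 33−1 = 32
i=3: 32 = 4·8 (b=8); 8→9: 4·9 = 36; 36−1 = 35
i=4: 35 = 3·9 + 8 (b=9); 9→10: 3·10 + 8 = 38; 38−1 = 37
i=5: 37 = 3·10 + 7 (b=10); 10→11: 3·11 + 7 = 40; 40−1 = 39
i=6: 39 = 3·11 + 6 (b=11); 11→12: 3·12 + 6 = 42; 42−1 = 41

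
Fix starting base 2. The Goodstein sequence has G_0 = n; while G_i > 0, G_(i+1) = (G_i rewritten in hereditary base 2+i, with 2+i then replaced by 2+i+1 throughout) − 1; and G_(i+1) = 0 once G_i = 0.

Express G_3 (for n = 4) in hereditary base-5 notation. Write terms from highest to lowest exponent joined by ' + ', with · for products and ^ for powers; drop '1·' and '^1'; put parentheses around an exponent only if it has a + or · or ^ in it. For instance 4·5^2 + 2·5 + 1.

2·5^2 + 2·5

G_0 = 4. HB_2(4) = 2^2. Bump = 27. G_1 = 26.
G_1 = 26. HB_3(26) = 2·3^2 + 2·3 + 2. Bump = 42. G_2 = 41.
G_2 = 41. HB_4(41) = 2·4^2 + 2·4 + 1. Bump = 61. G_3 = 60.
G_3 = 60. HB_5(60) = 2·5^2 + 2·5. Bump = 84. G_4 = 83.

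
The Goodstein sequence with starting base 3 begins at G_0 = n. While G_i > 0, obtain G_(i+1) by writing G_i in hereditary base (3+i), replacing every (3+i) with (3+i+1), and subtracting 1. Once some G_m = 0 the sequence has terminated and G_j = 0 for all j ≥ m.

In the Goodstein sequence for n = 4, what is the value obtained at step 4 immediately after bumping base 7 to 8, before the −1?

2

[0] 4 ≡ 3 + 1 (base 3). Lift 4: 5. −1: 4.
[1] 4 ≡ 4 (base 4). Lift 5: 5. −1: 4.
[2] 4 ≡ 4 (base 5). Lift 6: 4. −1: 3.
[3] 3 ≡ 3 (base 6). Lift 7: 3. −1: 2.
[4] 2 ≡ 2 (base 7). Lift 8: 2. −1: 1.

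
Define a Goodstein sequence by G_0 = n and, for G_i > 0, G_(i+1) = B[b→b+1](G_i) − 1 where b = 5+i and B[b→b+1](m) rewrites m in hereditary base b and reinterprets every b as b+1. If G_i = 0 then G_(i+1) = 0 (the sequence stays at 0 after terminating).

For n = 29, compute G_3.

65

(0) 29|_5 = 5^2 + 4 ↦ 6^2 + 4|_6 = 40 ⇒ 39
(1) 39|_6 = 6^2 + 3 ↦ 7^2 + 3|_7 = 52 ⇒ 51
(2) 51|_7 = 7^2 + 2 ↦ 8^2 + 2|_8 = 66 ⇒ 65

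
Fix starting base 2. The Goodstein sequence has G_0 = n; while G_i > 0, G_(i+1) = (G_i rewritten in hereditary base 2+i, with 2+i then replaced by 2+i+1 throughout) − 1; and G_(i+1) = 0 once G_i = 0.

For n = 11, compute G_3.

i=0: 11 = 2^(2 + 1) + 2 + 1 (b=2); 2→3: 3^(3 + 1) + 3 + 1 = 85; 85−1 = 84
i=1: 84 = 3^(3 + 1) + 3 (b=3); 3→4: 4^(4 + 1) + 4 = 1028; 1028−1 = 1027
i=2: 1027 = 4^(4 + 1) + 3 (b=4); 4→5: 5^(5 + 1) + 3 = 15628; 15628−1 = 15627
i=3: 15627 = 5^(5 + 1) + 2 (b=5); 5→6: 6^(6 + 1) + 2 = 279938; 279938−1 = 279937

15627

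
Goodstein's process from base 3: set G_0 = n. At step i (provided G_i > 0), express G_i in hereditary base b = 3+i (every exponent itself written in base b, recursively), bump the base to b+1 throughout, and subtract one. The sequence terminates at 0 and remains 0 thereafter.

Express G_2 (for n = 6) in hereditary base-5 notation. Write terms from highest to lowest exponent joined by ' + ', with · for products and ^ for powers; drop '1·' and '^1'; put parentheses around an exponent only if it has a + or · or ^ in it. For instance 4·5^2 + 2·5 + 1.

(0) 6|_3 = 2·3 ↦ 2·4|_4 = 8 ⇒ 7
(1) 7|_4 = 4 + 3 ↦ 5 + 3|_5 = 8 ⇒ 7

5 + 2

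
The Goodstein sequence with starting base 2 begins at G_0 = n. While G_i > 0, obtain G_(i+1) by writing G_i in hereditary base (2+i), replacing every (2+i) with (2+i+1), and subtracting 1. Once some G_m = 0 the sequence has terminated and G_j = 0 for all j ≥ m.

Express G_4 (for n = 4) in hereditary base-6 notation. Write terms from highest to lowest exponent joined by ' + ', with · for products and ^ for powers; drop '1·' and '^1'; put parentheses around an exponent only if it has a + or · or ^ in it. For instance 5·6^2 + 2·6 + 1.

2·6^2 + 6 + 5

base 2: 4 = 2^2; at 3: 3^3 = 27; next = 26
base 3: 26 = 2·3^2 + 2·3 + 2; at 4: 2·4^2 + 2·4 + 2 = 42; next = 41
base 4: 41 = 2·4^2 + 2·4 + 1; at 5: 2·5^2 + 2·5 + 1 = 61; next = 60
base 5: 60 = 2·5^2 + 2·5; at 6: 2·6^2 + 2·6 = 84; next = 83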